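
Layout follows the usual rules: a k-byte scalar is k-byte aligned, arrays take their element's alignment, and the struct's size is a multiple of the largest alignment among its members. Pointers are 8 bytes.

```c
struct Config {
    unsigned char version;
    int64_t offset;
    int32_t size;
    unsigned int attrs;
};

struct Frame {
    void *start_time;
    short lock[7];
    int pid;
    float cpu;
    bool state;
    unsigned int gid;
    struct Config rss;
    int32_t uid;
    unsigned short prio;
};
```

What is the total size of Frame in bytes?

72 bytes

Config: @0: version [1B, align 1] → 1; +7 pad (align 8); @8: offset [8B, align 8] → 16; @16: size [4B, align 4] → 20; @20: attrs [4B, align 4] → 24; size 24, align 8
@0: start_time [8B, align 8] → 8
@8: lock [14B, align 2] → 22
+2 pad (align 4)
@24: pid [4B, align 4] → 28
@28: cpu [4B, align 4] → 32
@32: state [1B, align 1] → 33
+3 pad (align 4)
@36: gid [4B, align 4] → 40
@40: rss [24B, align 8] → 64
@64: uid [4B, align 4] → 68
@68: prio [2B, align 2] → 70
+2 tail pad (align 8)
size 72, align 8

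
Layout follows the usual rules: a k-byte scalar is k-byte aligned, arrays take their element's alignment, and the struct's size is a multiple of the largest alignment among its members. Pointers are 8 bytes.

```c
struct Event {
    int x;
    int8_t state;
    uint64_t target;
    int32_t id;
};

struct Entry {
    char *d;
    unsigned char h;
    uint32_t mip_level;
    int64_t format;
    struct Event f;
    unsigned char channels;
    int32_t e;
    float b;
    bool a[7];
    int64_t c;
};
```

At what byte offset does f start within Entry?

24

Event: 0..4  x  (4B, 4-aligned); 4..5  state  (1B, 1-aligned); 5..8  -- padding (3B); 8..16  target  (8B, 8-aligned); 16..20  id  (4B, 4-aligned); 20..24  -- tail padding (4B); sizeof = 24, alignof = 8
0..8  d  (8B, 8-aligned)
8..9  h  (1B, 1-aligned)
9..12  -- padding (3B)
12..16  mip_level  (4B, 4-aligned)
16..24  format  (8B, 8-aligned)
24..48  f  (24B, 8-aligned)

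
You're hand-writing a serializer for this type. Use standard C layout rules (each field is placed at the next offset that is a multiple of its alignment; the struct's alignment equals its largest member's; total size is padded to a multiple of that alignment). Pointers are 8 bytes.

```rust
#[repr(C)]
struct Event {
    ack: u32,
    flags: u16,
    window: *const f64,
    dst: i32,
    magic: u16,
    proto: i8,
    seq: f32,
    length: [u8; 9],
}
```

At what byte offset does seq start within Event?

24

ack at 0 (size 4, align 4) → ends 4
flags at 4 (size 2, align 2) → ends 6
pad 2 to align 8 for window
window at 8 (size 8, align 8) → ends 16
dst at 16 (size 4, align 4) → ends 20
magic at 20 (size 2, align 2) → ends 22
proto at 22 (size 1, align 1) → ends 23
pad 1 to align 4 for seq
seq at 24 (size 4, align 4) → ends 28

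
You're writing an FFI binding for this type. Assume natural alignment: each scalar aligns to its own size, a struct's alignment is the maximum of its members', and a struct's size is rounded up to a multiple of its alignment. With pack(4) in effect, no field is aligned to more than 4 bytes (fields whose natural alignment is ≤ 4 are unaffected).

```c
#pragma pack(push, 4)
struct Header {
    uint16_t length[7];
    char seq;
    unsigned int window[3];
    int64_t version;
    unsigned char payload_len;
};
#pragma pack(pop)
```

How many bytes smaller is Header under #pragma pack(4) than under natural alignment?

natural layout:
  length at 0 (size 14, align 2) → ends 14
  seq at 14 (size 1, align 1) → ends 15
  pad 1 to align 4 for window
  window at 16 (size 12, align 4) → ends 28
  pad 4 to align 8 for version
  version at 32 (size 8, align 8) → ends 40
  payload_len at 40 (size 1, align 1) → ends 41
  tail pad 7 to reach multiple of 8
  total 48 bytes, alignment 8
packed(4) layout:
  length at 0 (size 14, align 2) → ends 14
  seq at 14 (size 1, align 1) → ends 15
  pad 1 to align 4 for window
  window at 16 (size 12, align 4) → ends 28
  version at 28 (size 8, align 4) → ends 36
  payload_len at 36 (size 1, align 1) → ends 37
  tail pad 3 to reach multiple of 4
  total 40 bytes, alignment 4
48 − 40 = 8

8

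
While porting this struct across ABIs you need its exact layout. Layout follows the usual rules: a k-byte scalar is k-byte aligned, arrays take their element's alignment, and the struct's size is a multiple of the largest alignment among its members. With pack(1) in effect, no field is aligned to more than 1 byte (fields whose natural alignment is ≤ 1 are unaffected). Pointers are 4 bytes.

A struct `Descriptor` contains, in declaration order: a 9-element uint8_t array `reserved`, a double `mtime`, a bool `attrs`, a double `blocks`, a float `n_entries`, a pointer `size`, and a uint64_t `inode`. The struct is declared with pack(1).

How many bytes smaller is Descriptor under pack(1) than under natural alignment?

natural layout:
  @0: reserved [9B, align 1] → 9
  +7 pad (align 8)
  @16: mtime [8B, align 8] → 24
  @24: attrs [1B, align 1] → 25
  +7 pad (align 8)
  @32: blocks [8B, align 8] → 40
  @40: n_entries [4B, align 4] → 44
  @44: size [4B, align 4] → 48
  @48: inode [8B, align 8] → 56
  size 56, align 8
packed(1) layout:
  @0: reserved [9B, align 1] → 9
  @9: mtime [8B, align 1] → 17
  @17: attrs [1B, align 1] → 18
  @18: blocks [8B, align 1] → 26
  @26: n_entries [4B, align 1] → 30
  @30: size [4B, align 1] → 34
  @34: inode [8B, align 1] → 42
  size 42, align 1
56 − 42 = 14

14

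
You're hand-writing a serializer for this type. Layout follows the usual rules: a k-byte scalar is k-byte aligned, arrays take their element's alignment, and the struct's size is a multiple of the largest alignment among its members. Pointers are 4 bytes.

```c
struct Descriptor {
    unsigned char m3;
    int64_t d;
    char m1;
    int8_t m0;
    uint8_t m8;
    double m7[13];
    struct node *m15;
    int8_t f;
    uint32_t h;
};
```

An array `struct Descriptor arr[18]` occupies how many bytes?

2592

0..1  m3  (1B, 1-aligned)
1..8  -- padding (7B)
8..16  d  (8B, 8-aligned)
16..17  m1  (1B, 1-aligned)
17..18  m0  (1B, 1-aligned)
18..19  m8  (1B, 1-aligned)
19..24  -- padding (5B)
24..128  m7  (104B, 8-aligned)
128..132  m15  (4B, 4-aligned)
132..133  f  (1B, 1-aligned)
133..136  -- padding (3B)
136..140  h  (4B, 4-aligned)
140..144  -- tail padding (4B)
sizeof = 144, alignof = 8
array of 18: 18 × 144 = 2592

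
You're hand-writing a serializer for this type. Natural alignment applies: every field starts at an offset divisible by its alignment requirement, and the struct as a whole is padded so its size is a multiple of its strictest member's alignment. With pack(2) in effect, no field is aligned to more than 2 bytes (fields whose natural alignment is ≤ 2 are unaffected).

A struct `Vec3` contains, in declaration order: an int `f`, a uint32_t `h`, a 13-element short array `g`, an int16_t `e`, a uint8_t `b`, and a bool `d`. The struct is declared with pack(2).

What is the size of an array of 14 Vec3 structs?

f at 0 (size 4, align 2) → ends 4
h at 4 (size 4, align 2) → ends 8
g at 8 (size 26, align 2) → ends 34
e at 34 (size 2, align 2) → ends 36
b at 36 (size 1, align 1) → ends 37
d at 37 (size 1, align 1) → ends 38
total 38 bytes, alignment 2
array of 14: 14 × 38 = 532

532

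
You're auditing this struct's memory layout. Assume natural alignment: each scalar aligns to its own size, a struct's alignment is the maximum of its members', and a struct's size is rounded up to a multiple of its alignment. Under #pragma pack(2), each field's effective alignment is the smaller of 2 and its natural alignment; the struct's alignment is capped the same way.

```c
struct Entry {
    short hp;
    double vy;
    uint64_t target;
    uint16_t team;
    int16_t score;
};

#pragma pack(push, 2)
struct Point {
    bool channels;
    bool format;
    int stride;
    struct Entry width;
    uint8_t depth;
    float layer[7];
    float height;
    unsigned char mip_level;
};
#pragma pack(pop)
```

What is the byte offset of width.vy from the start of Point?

14

Entry: hp at 0 (size 2, align 2) → ends 2; pad 6 to align 8 for vy; vy at 8 (size 8, align 8) → ends 16; target at 16 (size 8, align 8) → ends 24; team at 24 (size 2, align 2) → ends 26; score at 26 (size 2, align 2) → ends 28; tail pad 4 to reach multiple of 8; total 32 bytes, alignment 8
channels at 0 (size 1, align 1) → ends 1
format at 1 (size 1, align 1) → ends 2
stride at 2 (size 4, align 2) → ends 6
width at 6 (size 32, align 2) → ends 38
within Entry: vy at 8
6 + 8 = 14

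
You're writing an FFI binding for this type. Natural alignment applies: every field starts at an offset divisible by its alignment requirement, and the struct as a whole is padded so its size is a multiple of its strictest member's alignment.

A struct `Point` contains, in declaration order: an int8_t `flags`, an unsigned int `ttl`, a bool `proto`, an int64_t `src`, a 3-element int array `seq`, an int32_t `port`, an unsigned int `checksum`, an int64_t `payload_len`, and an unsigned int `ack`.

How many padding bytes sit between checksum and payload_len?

4

flags at 0 (size 1, align 1) → ends 1
pad 3 to align 4 for ttl
ttl at 4 (size 4, align 4) → ends 8
proto at 8 (size 1, align 1) → ends 9
pad 7 to align 8 for src
src at 16 (size 8, align 8) → ends 24
seq at 24 (size 12, align 4) → ends 36
port at 36 (size 4, align 4) → ends 40
checksum at 40 (size 4, align 4) → ends 44
pad 4 to align 8 for payload_len
payload_len at 48 (size 8, align 8) → ends 56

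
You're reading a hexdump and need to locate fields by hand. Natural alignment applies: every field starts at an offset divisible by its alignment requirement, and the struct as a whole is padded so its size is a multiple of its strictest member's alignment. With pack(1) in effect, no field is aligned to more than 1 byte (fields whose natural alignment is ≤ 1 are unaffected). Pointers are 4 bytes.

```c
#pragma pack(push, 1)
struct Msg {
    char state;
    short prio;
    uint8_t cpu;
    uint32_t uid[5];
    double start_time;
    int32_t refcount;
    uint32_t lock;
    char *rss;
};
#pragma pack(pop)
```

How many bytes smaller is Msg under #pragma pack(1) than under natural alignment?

natural layout:
  0..1  state  (1B, 1-aligned)
  1..2  -- padding (1B)
  2..4  prio  (2B, 2-aligned)
  4..5  cpu  (1B, 1-aligned)
  5..8  -- padding (3B)
  8..28  uid  (20B, 4-aligned)
  28..32  -- padding (4B)
  32..40  start_time  (8B, 8-aligned)
  40..44  refcount  (4B, 4-aligned)
  44..48  lock  (4B, 4-aligned)
  48..52  rss  (4B, 4-aligned)
  52..56  -- tail padding (4B)
  sizeof = 56, alignof = 8
packed(1) layout:
  0..1  state  (1B, 1-aligned)
  1..3  prio  (2B, 1-aligned)
  3..4  cpu  (1B, 1-aligned)
  4..24  uid  (20B, 1-aligned)
  24..32  start_time  (8B, 1-aligned)
  32..36  refcount  (4B, 1-aligned)
  36..40  lock  (4B, 1-aligned)
  40..44  rss  (4B, 1-aligned)
  sizeof = 44, alignof = 1
56 − 44 = 12

12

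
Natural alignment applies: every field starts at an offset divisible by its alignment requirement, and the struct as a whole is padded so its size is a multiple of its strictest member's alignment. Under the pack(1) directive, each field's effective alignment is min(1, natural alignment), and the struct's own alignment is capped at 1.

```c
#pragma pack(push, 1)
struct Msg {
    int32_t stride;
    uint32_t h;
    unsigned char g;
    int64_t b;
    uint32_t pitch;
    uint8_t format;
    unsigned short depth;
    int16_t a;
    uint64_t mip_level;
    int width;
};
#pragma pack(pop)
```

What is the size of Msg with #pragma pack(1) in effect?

stride at 0 (size 4, align 1) → ends 4
h at 4 (size 4, align 1) → ends 8
g at 8 (size 1, align 1) → ends 9
b at 9 (size 8, align 1) → ends 17
pitch at 17 (size 4, align 1) → ends 21
format at 21 (size 1, align 1) → ends 22
depth at 22 (size 2, align 1) → ends 24
a at 24 (size 2, align 1) → ends 26
mip_level at 26 (size 8, align 1) → ends 34
width at 34 (size 4, align 1) → ends 38
total 38 bytes, alignment 1

38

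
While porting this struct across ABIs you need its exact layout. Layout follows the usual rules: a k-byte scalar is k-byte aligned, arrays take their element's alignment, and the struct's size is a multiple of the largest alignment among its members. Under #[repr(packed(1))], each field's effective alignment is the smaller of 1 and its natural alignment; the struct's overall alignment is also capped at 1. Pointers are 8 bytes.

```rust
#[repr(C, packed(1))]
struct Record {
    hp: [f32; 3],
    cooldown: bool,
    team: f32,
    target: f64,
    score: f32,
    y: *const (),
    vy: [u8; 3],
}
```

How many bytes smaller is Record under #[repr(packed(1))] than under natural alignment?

natural layout:
  hp at 0 (size 12, align 4) → ends 12
  cooldown at 12 (size 1, align 1) → ends 13
  pad 3 to align 4 for team
  team at 16 (size 4, align 4) → ends 20
  pad 4 to align 8 for target
  target at 24 (size 8, align 8) → ends 32
  score at 32 (size 4, align 4) → ends 36
  pad 4 to align 8 for y
  y at 40 (size 8, align 8) → ends 48
  vy at 48 (size 3, align 1) → ends 51
  tail pad 5 to reach multiple of 8
  total 56 bytes, alignment 8
packed(1) layout:
  hp at 0 (size 12, align 1) → ends 12
  cooldown at 12 (size 1, align 1) → ends 13
  team at 13 (size 4, align 1) → ends 17
  target at 17 (size 8, align 1) → ends 25
  score at 25 (size 4, align 1) → ends 29
  y at 29 (size 8, align 1) → ends 37
  vy at 37 (size 3, align 1) → ends 40
  total 40 bytes, alignment 1
56 − 40 = 16

16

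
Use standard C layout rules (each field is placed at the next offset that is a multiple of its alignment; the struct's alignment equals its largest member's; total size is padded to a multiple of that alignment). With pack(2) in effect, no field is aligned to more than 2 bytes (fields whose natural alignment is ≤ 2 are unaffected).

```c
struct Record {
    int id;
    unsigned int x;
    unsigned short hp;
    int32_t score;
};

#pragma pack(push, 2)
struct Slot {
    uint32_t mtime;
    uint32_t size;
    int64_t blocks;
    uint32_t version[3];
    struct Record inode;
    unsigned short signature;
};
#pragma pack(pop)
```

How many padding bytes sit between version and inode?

0

Record: @0: id [4B, align 4] → 4; @4: x [4B, align 4] → 8; @8: hp [2B, align 2] → 10; +2 pad (align 4); @12: score [4B, align 4] → 16; size 16, align 4
@0: mtime [4B, align 2] → 4
@4: size [4B, align 2] → 8
@8: blocks [8B, align 2] → 16
@16: version [12B, align 2] → 28
@28: inode [16B, align 2] → 44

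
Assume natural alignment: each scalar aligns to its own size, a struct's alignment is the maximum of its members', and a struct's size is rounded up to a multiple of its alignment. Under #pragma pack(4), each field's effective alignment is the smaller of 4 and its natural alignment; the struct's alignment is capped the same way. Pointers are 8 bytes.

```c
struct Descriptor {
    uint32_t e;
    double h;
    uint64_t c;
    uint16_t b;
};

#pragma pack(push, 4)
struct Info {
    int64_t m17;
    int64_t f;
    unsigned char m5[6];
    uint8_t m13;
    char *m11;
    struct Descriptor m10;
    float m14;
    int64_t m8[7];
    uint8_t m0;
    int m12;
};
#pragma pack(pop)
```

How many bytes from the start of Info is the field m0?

Descriptor: @0: e [4B, align 4] → 4; +4 pad (align 8); @8: h [8B, align 8] → 16; @16: c [8B, align 8] → 24; @24: b [2B, align 2] → 26; +6 tail pad (align 8); size 32, align 8
@0: m17 [8B, align 4] → 8
@8: f [8B, align 4] → 16
@16: m5 [6B, align 1] → 22
@22: m13 [1B, align 1] → 23
+1 pad (align 4)
@24: m11 [8B, align 4] → 32
@32: m10 [32B, align 4] → 64
@64: m14 [4B, align 4] → 68
@68: m8 [56B, align 4] → 124
@124: m0 [1B, align 1] → 125

124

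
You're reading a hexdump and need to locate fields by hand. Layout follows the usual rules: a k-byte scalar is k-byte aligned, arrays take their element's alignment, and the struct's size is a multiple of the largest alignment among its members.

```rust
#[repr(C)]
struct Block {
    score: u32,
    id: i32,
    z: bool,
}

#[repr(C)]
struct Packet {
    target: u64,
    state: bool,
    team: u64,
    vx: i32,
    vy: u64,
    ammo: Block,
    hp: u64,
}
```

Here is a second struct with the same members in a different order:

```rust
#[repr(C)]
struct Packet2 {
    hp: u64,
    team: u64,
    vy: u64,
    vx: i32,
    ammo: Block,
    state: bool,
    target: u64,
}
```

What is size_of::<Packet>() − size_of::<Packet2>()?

Block: @0: score [4B, align 4] → 4; @4: id [4B, align 4] → 8; @8: z [1B, align 1] → 9; +3 tail pad (align 4); size 12, align 4
@0: target [8B, align 8] → 8
@8: state [1B, align 1] → 9
+7 pad (align 8)
@16: team [8B, align 8] → 24
@24: vx [4B, align 4] → 28
+4 pad (align 8)
@32: vy [8B, align 8] → 40
@40: ammo [12B, align 4] → 52
+4 pad (align 8)
@56: hp [8B, align 8] → 64
size 64, align 8
— Packet2 —
@0: hp [8B, align 8] → 8
@8: team [8B, align 8] → 16
@16: vy [8B, align 8] → 24
@24: vx [4B, align 4] → 28
@28: ammo [12B, align 4] → 40
@40: state [1B, align 1] → 41
+7 pad (align 8)
@48: target [8B, align 8] → 56
size 56, align 8
64 − 56 = 8

8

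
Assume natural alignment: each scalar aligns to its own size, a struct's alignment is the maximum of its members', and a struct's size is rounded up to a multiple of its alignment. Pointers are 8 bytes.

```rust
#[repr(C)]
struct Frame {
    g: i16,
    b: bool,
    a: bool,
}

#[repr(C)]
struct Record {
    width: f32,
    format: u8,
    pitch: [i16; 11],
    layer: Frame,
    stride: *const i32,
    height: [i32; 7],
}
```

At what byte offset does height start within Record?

40

Frame: @0: g [2B, align 2] → 2; @2: b [1B, align 1] → 3; @3: a [1B, align 1] → 4; size 4, align 2
@0: width [4B, align 4] → 4
@4: format [1B, align 1] → 5
+1 pad (align 2)
@6: pitch [22B, align 2] → 28
@28: layer [4B, align 2] → 32
@32: stride [8B, align 8] → 40
@40: height [28B, align 4] → 68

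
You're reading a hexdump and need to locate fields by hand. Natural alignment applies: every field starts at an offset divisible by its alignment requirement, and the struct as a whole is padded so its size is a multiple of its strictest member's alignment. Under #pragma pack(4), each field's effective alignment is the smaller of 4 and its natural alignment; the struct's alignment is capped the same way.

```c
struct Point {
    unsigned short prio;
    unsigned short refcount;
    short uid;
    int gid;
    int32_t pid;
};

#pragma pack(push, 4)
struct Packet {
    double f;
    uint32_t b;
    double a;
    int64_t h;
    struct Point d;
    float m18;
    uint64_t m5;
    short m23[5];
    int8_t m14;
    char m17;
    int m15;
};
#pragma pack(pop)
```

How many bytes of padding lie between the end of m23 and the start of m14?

Point: 0..2  prio  (2B, 2-aligned); 2..4  refcount  (2B, 2-aligned); 4..6  uid  (2B, 2-aligned); 6..8  -- padding (2B); 8..12  gid  (4B, 4-aligned); 12..16  pid  (4B, 4-aligned); sizeof = 16, alignof = 4
0..8  f  (8B, 4-aligned)
8..12  b  (4B, 4-aligned)
12..20  a  (8B, 4-aligned)
20..28  h  (8B, 4-aligned)
28..44  d  (16B, 4-aligned)
44..48  m18  (4B, 4-aligned)
48..56  m5  (8B, 4-aligned)
56..66  m23  (10B, 2-aligned)
66..67  m14  (1B, 1-aligned)

0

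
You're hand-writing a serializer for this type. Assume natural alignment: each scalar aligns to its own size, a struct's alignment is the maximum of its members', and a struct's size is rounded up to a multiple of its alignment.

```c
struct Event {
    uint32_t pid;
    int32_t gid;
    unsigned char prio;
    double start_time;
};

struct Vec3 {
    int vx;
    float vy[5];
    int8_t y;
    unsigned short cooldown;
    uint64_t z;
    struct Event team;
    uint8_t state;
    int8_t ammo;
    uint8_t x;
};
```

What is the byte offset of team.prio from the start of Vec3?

48

Event: @0: pid [4B, align 4] → 4; @4: gid [4B, align 4] → 8; @8: prio [1B, align 1] → 9; +7 pad (align 8); @16: start_time [8B, align 8] → 24; size 24, align 8
@0: vx [4B, align 4] → 4
@4: vy [20B, align 4] → 24
@24: y [1B, align 1] → 25
+1 pad (align 2)
@26: cooldown [2B, align 2] → 28
+4 pad (align 8)
@32: z [8B, align 8] → 40
@40: team [24B, align 8] → 64
within Event: prio at 8
40 + 8 = 48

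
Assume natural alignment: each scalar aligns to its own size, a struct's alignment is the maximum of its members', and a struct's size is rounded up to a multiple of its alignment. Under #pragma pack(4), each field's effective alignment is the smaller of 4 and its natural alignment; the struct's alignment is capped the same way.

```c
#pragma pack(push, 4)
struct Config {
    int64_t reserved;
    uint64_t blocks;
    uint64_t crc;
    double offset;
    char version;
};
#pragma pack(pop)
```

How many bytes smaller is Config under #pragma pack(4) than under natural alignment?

4

natural layout:
  reserved at 0 (size 8, align 8) → ends 8
  blocks at 8 (size 8, align 8) → ends 16
  crc at 16 (size 8, align 8) → ends 24
  offset at 24 (size 8, align 8) → ends 32
  version at 32 (size 1, align 1) → ends 33
  tail pad 7 to reach multiple of 8
  total 40 bytes, alignment 8
packed(4) layout:
  reserved at 0 (size 8, align 4) → ends 8
  blocks at 8 (size 8, align 4) → ends 16
  crc at 16 (size 8, align 4) → ends 24
  offset at 24 (size 8, align 4) → ends 32
  version at 32 (size 1, align 1) → ends 33
  tail pad 3 to reach multiple of 4
  total 36 bytes, alignment 4
40 − 36 = 4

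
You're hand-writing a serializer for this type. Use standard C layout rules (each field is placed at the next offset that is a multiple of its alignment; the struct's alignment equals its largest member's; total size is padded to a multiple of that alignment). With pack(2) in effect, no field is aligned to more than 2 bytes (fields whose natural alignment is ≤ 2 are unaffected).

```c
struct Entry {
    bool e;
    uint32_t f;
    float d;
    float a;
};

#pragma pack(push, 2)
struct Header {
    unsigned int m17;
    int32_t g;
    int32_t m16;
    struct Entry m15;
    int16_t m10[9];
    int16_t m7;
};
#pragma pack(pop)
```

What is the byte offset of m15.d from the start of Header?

20

Entry: e at 0 (size 1, align 1) → ends 1; pad 3 to align 4 for f; f at 4 (size 4, align 4) → ends 8; d at 8 (size 4, align 4) → ends 12; a at 12 (size 4, align 4) → ends 16; total 16 bytes, alignment 4
m17 at 0 (size 4, align 2) → ends 4
g at 4 (size 4, align 2) → ends 8
m16 at 8 (size 4, align 2) → ends 12
m15 at 12 (size 16, align 2) → ends 28
within Entry: d at 8
12 + 8 = 20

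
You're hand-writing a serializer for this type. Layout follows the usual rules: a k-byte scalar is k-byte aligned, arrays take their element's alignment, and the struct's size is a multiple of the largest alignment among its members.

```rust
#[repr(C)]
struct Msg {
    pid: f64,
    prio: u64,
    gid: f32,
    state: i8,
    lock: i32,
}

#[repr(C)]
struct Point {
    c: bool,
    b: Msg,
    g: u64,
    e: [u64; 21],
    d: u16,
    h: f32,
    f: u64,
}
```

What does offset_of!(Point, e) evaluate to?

Msg: @0: pid [8B, align 8] → 8; @8: prio [8B, align 8] → 16; @16: gid [4B, align 4] → 20; @20: state [1B, align 1] → 21; +3 pad (align 4); @24: lock [4B, align 4] → 28; +4 tail pad (align 8); size 32, align 8
@0: c [1B, align 1] → 1
+7 pad (align 8)
@8: b [32B, align 8] → 40
@40: g [8B, align 8] → 48
@48: e [168B, align 8] → 216

48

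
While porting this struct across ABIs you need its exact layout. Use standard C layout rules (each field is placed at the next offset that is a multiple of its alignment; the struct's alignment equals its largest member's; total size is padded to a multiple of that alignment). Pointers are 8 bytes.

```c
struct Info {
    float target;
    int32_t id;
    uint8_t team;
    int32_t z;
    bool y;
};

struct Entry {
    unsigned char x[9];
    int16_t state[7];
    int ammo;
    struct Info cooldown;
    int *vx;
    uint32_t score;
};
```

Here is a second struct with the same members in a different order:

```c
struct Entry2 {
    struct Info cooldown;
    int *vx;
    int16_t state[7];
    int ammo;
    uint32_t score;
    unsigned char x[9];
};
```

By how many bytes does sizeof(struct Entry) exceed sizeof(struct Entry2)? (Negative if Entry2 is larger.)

-8

Info: 0..4  target  (4B, 4-aligned); 4..8  id  (4B, 4-aligned); 8..9  team  (1B, 1-aligned); 9..12  -- padding (3B); 12..16  z  (4B, 4-aligned); 16..17  y  (1B, 1-aligned); 17..20  -- tail padding (3B); sizeof = 20, alignof = 4
0..9  x  (9B, 1-aligned)
9..10  -- padding (1B)
10..24  state  (14B, 2-aligned)
24..28  ammo  (4B, 4-aligned)
28..48  cooldown  (20B, 4-aligned)
48..56  vx  (8B, 8-aligned)
56..60  score  (4B, 4-aligned)
60..64  -- tail padding (4B)
sizeof = 64, alignof = 8
— Entry2 —
0..20  cooldown  (20B, 4-aligned)
20..24  -- padding (4B)
24..32  vx  (8B, 8-aligned)
32..46  state  (14B, 2-aligned)
46..48  -- padding (2B)
48..52  ammo  (4B, 4-aligned)
52..56  score  (4B, 4-aligned)
56..65  x  (9B, 1-aligned)
65..72  -- tail padding (7B)
sizeof = 72, alignof = 8
64 − 72 = -8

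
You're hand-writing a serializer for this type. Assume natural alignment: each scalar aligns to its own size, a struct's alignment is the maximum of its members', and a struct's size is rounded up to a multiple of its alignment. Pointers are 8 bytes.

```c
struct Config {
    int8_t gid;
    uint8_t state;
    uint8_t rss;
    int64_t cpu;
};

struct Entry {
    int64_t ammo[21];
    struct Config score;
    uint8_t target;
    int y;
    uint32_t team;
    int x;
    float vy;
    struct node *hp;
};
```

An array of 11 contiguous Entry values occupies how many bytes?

Config: gid at 0 (size 1, align 1) → ends 1; state at 1 (size 1, align 1) → ends 2; rss at 2 (size 1, align 1) → ends 3; pad 5 to align 8 for cpu; cpu at 8 (size 8, align 8) → ends 16; total 16 bytes, alignment 8
ammo at 0 (size 168, align 8) → ends 168
score at 168 (size 16, align 8) → ends 184
target at 184 (size 1, align 1) → ends 185
pad 3 to align 4 for y
y at 188 (size 4, align 4) → ends 192
team at 192 (size 4, align 4) → ends 196
x at 196 (size 4, align 4) → ends 200
vy at 200 (size 4, align 4) → ends 204
pad 4 to align 8 for hp
hp at 208 (size 8, align 8) → ends 216
total 216 bytes, alignment 8
array of 11: 11 × 216 = 2376

2376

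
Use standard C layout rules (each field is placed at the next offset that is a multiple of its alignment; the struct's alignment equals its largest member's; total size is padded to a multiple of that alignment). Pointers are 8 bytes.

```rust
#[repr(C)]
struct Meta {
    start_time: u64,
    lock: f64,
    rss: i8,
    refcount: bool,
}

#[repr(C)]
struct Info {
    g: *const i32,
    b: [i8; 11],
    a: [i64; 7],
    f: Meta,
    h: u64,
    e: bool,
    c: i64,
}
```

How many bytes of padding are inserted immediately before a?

Meta: @0: start_time [8B, align 8] → 8; @8: lock [8B, align 8] → 16; @16: rss [1B, align 1] → 17; @17: refcount [1B, align 1] → 18; +6 tail pad (align 8); size 24, align 8
@0: g [8B, align 8] → 8
@8: b [11B, align 1] → 19
+5 pad (align 8)
@24: a [56B, align 8] → 80

5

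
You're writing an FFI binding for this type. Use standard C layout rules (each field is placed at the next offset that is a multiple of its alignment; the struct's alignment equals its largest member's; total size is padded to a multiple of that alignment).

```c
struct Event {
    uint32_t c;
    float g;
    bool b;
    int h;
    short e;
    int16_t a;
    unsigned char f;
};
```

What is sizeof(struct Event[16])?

384

@0: c [4B, align 4] → 4
@4: g [4B, align 4] → 8
@8: b [1B, align 1] → 9
+3 pad (align 4)
@12: h [4B, align 4] → 16
@16: e [2B, align 2] → 18
@18: a [2B, align 2] → 20
@20: f [1B, align 1] → 21
+3 tail pad (align 4)
size 24, align 4
array of 16: 16 × 24 = 384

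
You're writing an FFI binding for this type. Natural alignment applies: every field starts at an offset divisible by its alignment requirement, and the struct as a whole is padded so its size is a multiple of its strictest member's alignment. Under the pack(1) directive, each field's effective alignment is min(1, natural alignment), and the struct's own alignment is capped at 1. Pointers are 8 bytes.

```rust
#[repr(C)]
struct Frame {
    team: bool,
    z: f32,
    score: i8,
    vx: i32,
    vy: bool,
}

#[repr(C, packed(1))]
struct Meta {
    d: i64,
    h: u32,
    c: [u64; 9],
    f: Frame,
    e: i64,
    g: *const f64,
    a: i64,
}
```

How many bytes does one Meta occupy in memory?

128

Frame: @0: team [1B, align 1] → 1; +3 pad (align 4); @4: z [4B, align 4] → 8; @8: score [1B, align 1] → 9; +3 pad (align 4); @12: vx [4B, align 4] → 16; @16: vy [1B, align 1] → 17; +3 tail pad (align 4); size 20, align 4
@0: d [8B, align 1] → 8
@8: h [4B, align 1] → 12
@12: c [72B, align 1] → 84
@84: f [20B, align 1] → 104
@104: e [8B, align 1] → 112
@112: g [8B, align 1] → 120
@120: a [8B, align 1] → 128
size 128, align 1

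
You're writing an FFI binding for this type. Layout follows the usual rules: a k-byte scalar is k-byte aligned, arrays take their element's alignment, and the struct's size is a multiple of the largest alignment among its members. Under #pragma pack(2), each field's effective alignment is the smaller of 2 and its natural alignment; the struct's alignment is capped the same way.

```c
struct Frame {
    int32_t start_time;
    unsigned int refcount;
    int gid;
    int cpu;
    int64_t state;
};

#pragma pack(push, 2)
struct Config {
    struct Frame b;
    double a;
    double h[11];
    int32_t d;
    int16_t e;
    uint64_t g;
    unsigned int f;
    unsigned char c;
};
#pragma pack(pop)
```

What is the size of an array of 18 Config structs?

Frame: 0..4  start_time  (4B, 4-aligned); 4..8  refcount  (4B, 4-aligned); 8..12  gid  (4B, 4-aligned); 12..16  cpu  (4B, 4-aligned); 16..24  state  (8B, 8-aligned); sizeof = 24, alignof = 8
0..24  b  (24B, 2-aligned)
24..32  a  (8B, 2-aligned)
32..120  h  (88B, 2-aligned)
120..124  d  (4B, 2-aligned)
124..126  e  (2B, 2-aligned)
126..134  g  (8B, 2-aligned)
134..138  f  (4B, 2-aligned)
138..139  c  (1B, 1-aligned)
139..140  -- tail padding (1B)
sizeof = 140, alignof = 2
array of 18: 18 × 140 = 2520

2520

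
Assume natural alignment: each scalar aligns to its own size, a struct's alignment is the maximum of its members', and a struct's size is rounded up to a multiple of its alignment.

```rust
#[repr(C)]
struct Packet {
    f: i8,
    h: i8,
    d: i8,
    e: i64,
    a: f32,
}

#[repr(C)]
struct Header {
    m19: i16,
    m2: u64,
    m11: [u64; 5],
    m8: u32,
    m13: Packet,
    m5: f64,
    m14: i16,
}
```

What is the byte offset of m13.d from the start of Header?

Packet: @0: f [1B, align 1] → 1; @1: h [1B, align 1] → 2; @2: d [1B, align 1] → 3; +5 pad (align 8); @8: e [8B, align 8] → 16; @16: a [4B, align 4] → 20; +4 tail pad (align 8); size 24, align 8
@0: m19 [2B, align 2] → 2
+6 pad (align 8)
@8: m2 [8B, align 8] → 16
@16: m11 [40B, align 8] → 56
@56: m8 [4B, align 4] → 60
+4 pad (align 8)
@64: m13 [24B, align 8] → 88
within Packet: d at 2
64 + 2 = 66

66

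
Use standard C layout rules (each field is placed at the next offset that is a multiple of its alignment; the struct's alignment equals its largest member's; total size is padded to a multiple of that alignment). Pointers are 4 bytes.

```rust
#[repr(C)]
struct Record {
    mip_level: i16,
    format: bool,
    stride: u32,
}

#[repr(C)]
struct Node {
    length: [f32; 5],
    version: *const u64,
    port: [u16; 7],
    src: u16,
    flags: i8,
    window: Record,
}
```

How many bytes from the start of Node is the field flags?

40

Record: 0..2  mip_level  (2B, 2-aligned); 2..3  format  (1B, 1-aligned); 3..4  -- padding (1B); 4..8  stride  (4B, 4-aligned); sizeof = 8, alignof = 4
0..20  length  (20B, 4-aligned)
20..24  version  (4B, 4-aligned)
24..38  port  (14B, 2-aligned)
38..40  src  (2B, 2-aligned)
40..41  flags  (1B, 1-aligned)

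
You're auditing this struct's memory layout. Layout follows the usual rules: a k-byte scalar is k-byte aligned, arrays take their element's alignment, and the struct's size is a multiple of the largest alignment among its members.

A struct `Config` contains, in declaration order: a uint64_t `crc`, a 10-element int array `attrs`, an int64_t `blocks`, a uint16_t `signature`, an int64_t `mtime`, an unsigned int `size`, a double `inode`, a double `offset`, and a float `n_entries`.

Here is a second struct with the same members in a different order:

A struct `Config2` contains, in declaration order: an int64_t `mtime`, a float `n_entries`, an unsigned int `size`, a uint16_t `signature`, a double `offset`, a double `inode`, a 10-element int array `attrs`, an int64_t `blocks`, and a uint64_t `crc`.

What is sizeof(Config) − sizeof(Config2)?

8

@0: crc [8B, align 8] → 8
@8: attrs [40B, align 4] → 48
@48: blocks [8B, align 8] → 56
@56: signature [2B, align 2] → 58
+6 pad (align 8)
@64: mtime [8B, align 8] → 72
@72: size [4B, align 4] → 76
+4 pad (align 8)
@80: inode [8B, align 8] → 88
@88: offset [8B, align 8] → 96
@96: n_entries [4B, align 4] → 100
+4 tail pad (align 8)
size 104, align 8
— Config2 —
@0: mtime [8B, align 8] → 8
@8: n_entries [4B, align 4] → 12
@12: size [4B, align 4] → 16
@16: signature [2B, align 2] → 18
+6 pad (align 8)
@24: offset [8B, align 8] → 32
@32: inode [8B, align 8] → 40
@40: attrs [40B, align 4] → 80
@80: blocks [8B, align 8] → 88
@88: crc [8B, align 8] → 96
size 96, align 8
104 − 96 = 8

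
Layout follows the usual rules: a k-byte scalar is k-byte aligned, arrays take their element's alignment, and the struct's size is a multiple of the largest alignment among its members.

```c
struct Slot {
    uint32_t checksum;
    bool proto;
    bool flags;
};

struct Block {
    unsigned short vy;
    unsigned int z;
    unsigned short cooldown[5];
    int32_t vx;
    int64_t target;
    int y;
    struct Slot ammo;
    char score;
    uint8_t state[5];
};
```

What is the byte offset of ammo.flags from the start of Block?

41

Slot: @0: checksum [4B, align 4] → 4; @4: proto [1B, align 1] → 5; @5: flags [1B, align 1] → 6; +2 tail pad (align 4); size 8, align 4
@0: vy [2B, align 2] → 2
+2 pad (align 4)
@4: z [4B, align 4] → 8
@8: cooldown [10B, align 2] → 18
+2 pad (align 4)
@20: vx [4B, align 4] → 24
@24: target [8B, align 8] → 32
@32: y [4B, align 4] → 36
@36: ammo [8B, align 4] → 44
within Slot: flags at 5
36 + 5 = 41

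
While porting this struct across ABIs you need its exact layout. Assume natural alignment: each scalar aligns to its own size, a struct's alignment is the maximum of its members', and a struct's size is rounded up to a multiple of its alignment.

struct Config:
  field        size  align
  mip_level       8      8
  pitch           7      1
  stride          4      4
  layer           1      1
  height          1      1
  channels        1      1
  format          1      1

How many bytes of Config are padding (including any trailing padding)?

@0: mip_level [8B, align 8] → 8
@8: pitch [7B, align 1] → 15
+1 pad (align 4)
@16: stride [4B, align 4] → 20
@20: layer [1B, align 1] → 21
@21: height [1B, align 1] → 22
@22: channels [1B, align 1] → 23
@23: format [1B, align 1] → 24
size 24, align 8
data bytes 23, size 24 → padding 1

1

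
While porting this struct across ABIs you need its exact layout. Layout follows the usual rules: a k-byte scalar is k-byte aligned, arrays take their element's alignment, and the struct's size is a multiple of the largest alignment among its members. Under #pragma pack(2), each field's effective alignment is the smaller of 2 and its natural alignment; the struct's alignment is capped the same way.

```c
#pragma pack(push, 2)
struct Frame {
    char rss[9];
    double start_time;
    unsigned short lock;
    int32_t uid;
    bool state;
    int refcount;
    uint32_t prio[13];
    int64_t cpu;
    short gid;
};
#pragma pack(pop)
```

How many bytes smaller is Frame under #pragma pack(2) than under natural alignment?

natural layout:
  0..9  rss  (9B, 1-aligned)
  9..16  -- padding (7B)
  16..24  start_time  (8B, 8-aligned)
  24..26  lock  (2B, 2-aligned)
  26..28  -- padding (2B)
  28..32  uid  (4B, 4-aligned)
  32..33  state  (1B, 1-aligned)
  33..36  -- padding (3B)
  36..40  refcount  (4B, 4-aligned)
  40..92  prio  (52B, 4-aligned)
  92..96  -- padding (4B)
  96..104  cpu  (8B, 8-aligned)
  104..106  gid  (2B, 2-aligned)
  106..112  -- tail padding (6B)
  sizeof = 112, alignof = 8
packed(2) layout:
  0..9  rss  (9B, 1-aligned)
  9..10  -- padding (1B)
  10..18  start_time  (8B, 2-aligned)
  18..20  lock  (2B, 2-aligned)
  20..24  uid  (4B, 2-aligned)
  24..25  state  (1B, 1-aligned)
  25..26  -- padding (1B)
  26..30  refcount  (4B, 2-aligned)
  30..82  prio  (52B, 2-aligned)
  82..90  cpu  (8B, 2-aligned)
  90..92  gid  (2B, 2-aligned)
  sizeof = 92, alignof = 2
112 − 92 = 20

20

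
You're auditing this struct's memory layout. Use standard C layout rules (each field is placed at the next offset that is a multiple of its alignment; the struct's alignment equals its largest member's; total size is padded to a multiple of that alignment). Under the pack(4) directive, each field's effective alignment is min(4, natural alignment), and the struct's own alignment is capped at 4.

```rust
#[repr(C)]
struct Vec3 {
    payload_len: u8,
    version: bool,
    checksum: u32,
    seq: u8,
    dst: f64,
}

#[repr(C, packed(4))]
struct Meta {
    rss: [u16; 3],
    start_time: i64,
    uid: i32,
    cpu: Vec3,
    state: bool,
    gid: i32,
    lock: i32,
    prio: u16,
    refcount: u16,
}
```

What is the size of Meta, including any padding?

60 bytes

Vec3: @0: payload_len [1B, align 1] → 1; @1: version [1B, align 1] → 2; +2 pad (align 4); @4: checksum [4B, align 4] → 8; @8: seq [1B, align 1] → 9; +7 pad (align 8); @16: dst [8B, align 8] → 24; size 24, align 8
@0: rss [6B, align 2] → 6
+2 pad (align 4)
@8: start_time [8B, align 4] → 16
@16: uid [4B, align 4] → 20
@20: cpu [24B, align 4] → 44
@44: state [1B, align 1] → 45
+3 pad (align 4)
@48: gid [4B, align 4] → 52
@52: lock [4B, align 4] → 56
@56: prio [2B, align 2] → 58
@58: refcount [2B, align 2] → 60
size 60, align 4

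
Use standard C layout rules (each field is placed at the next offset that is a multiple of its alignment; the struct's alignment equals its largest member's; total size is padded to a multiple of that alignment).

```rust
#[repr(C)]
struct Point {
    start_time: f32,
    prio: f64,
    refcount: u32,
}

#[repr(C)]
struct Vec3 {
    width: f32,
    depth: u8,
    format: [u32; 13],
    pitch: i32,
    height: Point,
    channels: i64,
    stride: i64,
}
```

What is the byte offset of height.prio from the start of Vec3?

72

Point: 0..4  start_time  (4B, 4-aligned); 4..8  -- padding (4B); 8..16  prio  (8B, 8-aligned); 16..20  refcount  (4B, 4-aligned); 20..24  -- tail padding (4B); sizeof = 24, alignof = 8
0..4  width  (4B, 4-aligned)
4..5  depth  (1B, 1-aligned)
5..8  -- padding (3B)
8..60  format  (52B, 4-aligned)
60..64  pitch  (4B, 4-aligned)
64..88  height  (24B, 8-aligned)
within Point: prio at 8
64 + 8 = 72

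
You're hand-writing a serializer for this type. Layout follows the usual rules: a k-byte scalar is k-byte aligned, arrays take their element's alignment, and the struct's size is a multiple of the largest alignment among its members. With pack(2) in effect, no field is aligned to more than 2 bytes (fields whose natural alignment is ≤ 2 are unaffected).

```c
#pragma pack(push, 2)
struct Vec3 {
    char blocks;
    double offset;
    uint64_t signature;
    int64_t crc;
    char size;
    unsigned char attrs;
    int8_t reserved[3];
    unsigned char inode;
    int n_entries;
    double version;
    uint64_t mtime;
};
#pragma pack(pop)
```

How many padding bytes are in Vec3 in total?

0..1  blocks  (1B, 1-aligned)
1..2  -- padding (1B)
2..10  offset  (8B, 2-aligned)
10..18  signature  (8B, 2-aligned)
18..26  crc  (8B, 2-aligned)
26..27  size  (1B, 1-aligned)
27..28  attrs  (1B, 1-aligned)
28..31  reserved  (3B, 1-aligned)
31..32  inode  (1B, 1-aligned)
32..36  n_entries  (4B, 2-aligned)
36..44  version  (8B, 2-aligned)
44..52  mtime  (8B, 2-aligned)
sizeof = 52, alignof = 2
data bytes 51, size 52 → padding 1

1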